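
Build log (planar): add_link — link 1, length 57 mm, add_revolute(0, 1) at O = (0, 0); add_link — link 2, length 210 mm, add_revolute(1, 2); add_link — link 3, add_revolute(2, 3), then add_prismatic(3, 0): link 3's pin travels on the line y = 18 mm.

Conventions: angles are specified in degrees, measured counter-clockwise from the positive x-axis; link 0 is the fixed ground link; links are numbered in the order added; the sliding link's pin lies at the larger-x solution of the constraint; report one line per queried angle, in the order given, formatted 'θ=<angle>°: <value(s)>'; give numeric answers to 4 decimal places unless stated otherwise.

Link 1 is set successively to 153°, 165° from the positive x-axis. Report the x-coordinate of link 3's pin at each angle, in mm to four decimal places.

geometry: r = 57 mm, L = 210 mm, e = 18 mm
θ=153°: crank pin P = (r cos θ, r sin θ) = (-50.787372, 25.877458)
θ=153°: h = r sin θ − e = 25.877458 − 18 = 7.877458
θ=153°: x = r cos θ + √(L² − h²) = -50.787372 + 209.852200 = 159.064828
θ=165°: crank pin P = (r cos θ, r sin θ) = (-55.057772, 14.752686)
θ=165°: h = r sin θ − e = 14.752686 − 18 = -3.247314
θ=165°: x = r cos θ + √(L² − h²) = -55.057772 + 209.974891 = 154.917119

θ=153°: 159.0648
θ=165°: 154.9171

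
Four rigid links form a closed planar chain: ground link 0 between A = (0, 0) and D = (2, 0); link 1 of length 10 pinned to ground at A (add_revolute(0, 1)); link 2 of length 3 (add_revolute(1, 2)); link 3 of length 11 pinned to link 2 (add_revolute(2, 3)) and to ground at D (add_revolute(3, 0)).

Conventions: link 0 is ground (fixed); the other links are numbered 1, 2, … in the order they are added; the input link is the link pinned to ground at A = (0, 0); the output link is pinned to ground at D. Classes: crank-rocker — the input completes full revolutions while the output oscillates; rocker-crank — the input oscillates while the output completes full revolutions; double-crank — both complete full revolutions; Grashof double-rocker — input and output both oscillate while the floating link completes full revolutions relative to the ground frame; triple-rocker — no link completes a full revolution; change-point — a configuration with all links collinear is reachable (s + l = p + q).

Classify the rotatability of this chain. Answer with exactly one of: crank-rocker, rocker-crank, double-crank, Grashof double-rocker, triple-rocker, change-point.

lengths: ground=2, input=10, coupler=3, output=11
sorted: s=2 (shortest), l=11 (longest), p+q=13
s + l = 13 vs p + q = 13
s + l = p + q → change-point (collinear configuration reachable)

change-point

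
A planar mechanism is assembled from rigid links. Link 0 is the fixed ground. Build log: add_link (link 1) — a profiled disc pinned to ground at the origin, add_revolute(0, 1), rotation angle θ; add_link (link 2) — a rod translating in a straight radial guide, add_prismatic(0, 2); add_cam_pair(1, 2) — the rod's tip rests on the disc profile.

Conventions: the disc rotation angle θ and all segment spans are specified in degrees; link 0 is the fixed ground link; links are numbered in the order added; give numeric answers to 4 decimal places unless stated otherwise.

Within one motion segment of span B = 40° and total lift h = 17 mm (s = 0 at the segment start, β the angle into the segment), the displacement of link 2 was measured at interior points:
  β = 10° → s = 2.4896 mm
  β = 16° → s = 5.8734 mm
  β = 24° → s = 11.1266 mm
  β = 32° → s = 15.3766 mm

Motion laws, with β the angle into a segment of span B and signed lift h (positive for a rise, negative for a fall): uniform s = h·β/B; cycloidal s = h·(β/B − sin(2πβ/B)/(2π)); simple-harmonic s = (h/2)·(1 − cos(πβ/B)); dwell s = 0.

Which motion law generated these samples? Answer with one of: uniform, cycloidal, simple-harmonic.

candidates at β/B = r: uniform s = h·r (linear in β); cycloidal s = h·(r − sin(2πr)/(2π)); simple-harmonic s = (h/2)(1 − cos(πr))
β=10°: printed 2.4896 | uniform 4.2500, cycloidal 1.5444, simple-harmonic 2.4896
β=16°: printed 5.8734 | uniform 6.8000, cycloidal 5.2097, simple-harmonic 5.8734
β=24°: printed 11.1266 | uniform 10.2000, cycloidal 11.7903, simple-harmonic 11.1266
β=32°: printed 15.3766 | uniform 13.6000, cycloidal 16.1732, simple-harmonic 15.3766
only one law matches every sample → simple-harmonic

simple-harmonic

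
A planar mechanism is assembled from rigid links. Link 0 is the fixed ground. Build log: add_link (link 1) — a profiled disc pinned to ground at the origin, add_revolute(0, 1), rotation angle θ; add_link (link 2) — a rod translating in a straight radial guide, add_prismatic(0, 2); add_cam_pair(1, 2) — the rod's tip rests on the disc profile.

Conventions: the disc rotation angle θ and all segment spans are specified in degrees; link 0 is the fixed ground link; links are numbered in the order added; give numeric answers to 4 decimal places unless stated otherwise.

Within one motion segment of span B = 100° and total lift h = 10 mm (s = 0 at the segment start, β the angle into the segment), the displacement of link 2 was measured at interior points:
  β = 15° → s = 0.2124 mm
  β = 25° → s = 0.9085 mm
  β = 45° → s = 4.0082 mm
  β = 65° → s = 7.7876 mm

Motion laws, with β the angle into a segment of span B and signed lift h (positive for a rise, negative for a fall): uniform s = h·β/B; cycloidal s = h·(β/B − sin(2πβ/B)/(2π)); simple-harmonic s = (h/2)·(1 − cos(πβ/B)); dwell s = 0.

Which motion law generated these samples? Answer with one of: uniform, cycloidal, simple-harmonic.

candidates at β/B = r: uniform s = h·r (linear in β); cycloidal s = h·(r − sin(2πr)/(2π)); simple-harmonic s = (h/2)(1 − cos(πr))
β=15°: printed 0.2124 | uniform 1.5000, cycloidal 0.2124, simple-harmonic 0.5450
β=25°: printed 0.9085 | uniform 2.5000, cycloidal 0.9085, simple-harmonic 1.4645
β=45°: printed 4.0082 | uniform 4.5000, cycloidal 4.0082, simple-harmonic 4.2178
β=65°: printed 7.7876 | uniform 6.5000, cycloidal 7.7876, simple-harmonic 7.2700
only one law matches every sample → cycloidal

cycloidal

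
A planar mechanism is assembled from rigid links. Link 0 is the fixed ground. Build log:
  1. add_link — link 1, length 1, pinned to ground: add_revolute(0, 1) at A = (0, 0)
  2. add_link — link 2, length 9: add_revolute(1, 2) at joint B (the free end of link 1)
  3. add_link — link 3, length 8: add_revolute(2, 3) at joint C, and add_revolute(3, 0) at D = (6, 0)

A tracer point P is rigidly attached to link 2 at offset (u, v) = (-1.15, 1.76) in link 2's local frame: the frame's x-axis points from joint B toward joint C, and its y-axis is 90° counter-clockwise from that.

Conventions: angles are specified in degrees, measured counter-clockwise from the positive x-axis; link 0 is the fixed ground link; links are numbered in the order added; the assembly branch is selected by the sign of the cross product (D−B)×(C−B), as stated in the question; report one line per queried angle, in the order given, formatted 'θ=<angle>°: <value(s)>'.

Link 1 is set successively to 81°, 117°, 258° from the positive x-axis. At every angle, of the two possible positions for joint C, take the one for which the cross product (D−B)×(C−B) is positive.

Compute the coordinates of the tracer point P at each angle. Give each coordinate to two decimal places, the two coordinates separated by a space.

A=(0,0), D=(6.00,0)
θ=81°: B = A + 1.00·(cos81°, sin81°) = (0.1564, 0.9877)
θ=81°: |BD| = 5.9264
θ=81°: circle(B,9.00) ∩ circle(D,8.00): a=4.3975, h=7.8525
θ=81°:   candidates: C₊=(5.8011,7.9975) cross=46.538; C₋=(3.1837,-7.4879) cross=-46.538
θ=81°:   branch + wants cross > 0 → take C=(5.8011,7.9975) (cross=46.538)
θ=81°: ex = (C−B)/|BC| = (0.6272,0.7789); ey = (-0.7789,0.6272)
θ=81°: P = B + -1.15·ex + 1.76·ey = (-1.9356,1.1958)
θ=117°: B = A + 1.00·(cos117°, sin117°) = (-0.4540, 0.8910)
θ=117°: |BD| = 6.5152
θ=117°: circle(B,9.00) ∩ circle(D,8.00): a=4.5622, h=7.7580
θ=117°:   candidates: C₊=(5.1264,7.9522) cross=50.545; C₋=(3.0044,-7.4180) cross=-50.545
θ=117°:   branch + wants cross > 0 → take C=(5.1264,7.9522) (cross=50.545)
θ=117°: ex = (C−B)/|BC| = (0.6200,0.7846); ey = (-0.7846,0.6200)
θ=117°: P = B + -1.15·ex + 1.76·ey = (-2.5479,1.0800)
θ=258°: B = A + 1.00·(cos258°, sin258°) = (-0.2079, -0.9781)
θ=258°: |BD| = 6.2845
θ=258°: circle(B,9.00) ∩ circle(D,8.00): a=4.4948, h=7.7972
θ=258°:   candidates: C₊=(3.0185,7.4237) cross=49.002; C₋=(5.4457,-7.9808) cross=-49.002
θ=258°:   branch + wants cross > 0 → take C=(3.0185,7.4237) (cross=49.002)
θ=258°: ex = (C−B)/|BC| = (0.3585,0.9335); ey = (-0.9335,0.3585)
θ=258°: P = B + -1.15·ex + 1.76·ey = (-2.2632,-1.4208)

θ=81°: -1.94 1.20
θ=117°: -2.55 1.08
θ=258°: -2.26 -1.42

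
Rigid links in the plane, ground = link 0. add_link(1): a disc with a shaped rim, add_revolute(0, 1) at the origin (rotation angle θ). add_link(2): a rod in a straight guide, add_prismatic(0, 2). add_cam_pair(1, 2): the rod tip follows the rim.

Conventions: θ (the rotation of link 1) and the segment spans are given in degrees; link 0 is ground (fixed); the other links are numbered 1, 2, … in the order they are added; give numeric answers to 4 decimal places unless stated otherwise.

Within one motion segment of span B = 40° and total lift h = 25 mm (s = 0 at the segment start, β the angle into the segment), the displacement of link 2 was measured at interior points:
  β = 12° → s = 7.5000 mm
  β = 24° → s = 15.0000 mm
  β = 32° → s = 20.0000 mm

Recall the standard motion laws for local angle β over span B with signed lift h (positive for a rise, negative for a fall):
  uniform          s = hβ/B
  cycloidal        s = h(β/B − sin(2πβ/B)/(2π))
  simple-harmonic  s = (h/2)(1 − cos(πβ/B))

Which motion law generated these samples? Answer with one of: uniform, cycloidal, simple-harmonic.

candidates at β/B = r: uniform s = h·r (linear in β); cycloidal s = h·(r − sin(2πr)/(2π)); simple-harmonic s = (h/2)(1 − cos(πr))
β=12°: printed 7.5000 | uniform 7.5000, cycloidal 3.7159, simple-harmonic 5.1527
β=24°: printed 15.0000 | uniform 15.0000, cycloidal 17.3387, simple-harmonic 16.3627
β=32°: printed 20.0000 | uniform 20.0000, cycloidal 23.7841, simple-harmonic 22.6127
only one law matches every sample → uniform

uniform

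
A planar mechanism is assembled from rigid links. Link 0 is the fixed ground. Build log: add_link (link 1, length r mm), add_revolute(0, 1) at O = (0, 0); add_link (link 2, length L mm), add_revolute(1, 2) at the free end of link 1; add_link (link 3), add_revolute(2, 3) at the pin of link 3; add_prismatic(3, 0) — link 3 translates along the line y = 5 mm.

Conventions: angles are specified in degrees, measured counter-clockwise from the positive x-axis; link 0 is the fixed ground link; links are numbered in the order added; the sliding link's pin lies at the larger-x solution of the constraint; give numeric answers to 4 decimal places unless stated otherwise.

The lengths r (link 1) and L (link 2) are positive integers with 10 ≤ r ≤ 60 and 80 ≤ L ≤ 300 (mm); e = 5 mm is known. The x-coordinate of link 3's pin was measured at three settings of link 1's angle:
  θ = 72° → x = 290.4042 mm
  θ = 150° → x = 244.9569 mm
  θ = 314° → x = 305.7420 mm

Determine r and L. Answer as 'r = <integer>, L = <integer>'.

constraint per measurement: (x − r cos θ)² + (r sin θ − e)² = L²
subtracting the θ₁ and θ₂ equations cancels the r² and L² terms:
r = (x₁² − x₂²) / (2[(x₁cos θ₁ + e sin θ₁) − (x₂cos θ₂ + e sin θ₂)]) = 40.0000 → r = 40
L² = (x₁ − r cos θ₁)² + (r sin θ₁ − e)² = 78399.9901 → L = 280.0000 → L = 280
check at θ₃=314°: x = 305.7420 (printed 305.7420) ✓

r = 40, L = 280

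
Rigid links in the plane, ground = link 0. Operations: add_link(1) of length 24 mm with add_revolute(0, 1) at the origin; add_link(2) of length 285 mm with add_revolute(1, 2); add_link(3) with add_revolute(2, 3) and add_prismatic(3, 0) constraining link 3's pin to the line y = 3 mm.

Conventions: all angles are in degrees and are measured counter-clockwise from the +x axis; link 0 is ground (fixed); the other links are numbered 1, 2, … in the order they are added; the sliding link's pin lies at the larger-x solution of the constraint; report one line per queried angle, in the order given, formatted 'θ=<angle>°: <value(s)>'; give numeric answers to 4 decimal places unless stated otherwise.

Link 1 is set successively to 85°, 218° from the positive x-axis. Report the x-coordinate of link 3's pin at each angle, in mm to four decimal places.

geometry: r = 24 mm, L = 285 mm, e = 3 mm
θ=85°: crank pin P = (r cos θ, r sin θ) = (2.091738, 23.908673)
θ=85°: h = r sin θ − e = 23.908673 − 3 = 20.908673
θ=85°: x = r cos θ + √(L² − h²) = 2.091738 + 284.231996 = 286.323734
θ=218°: crank pin P = (r cos θ, r sin θ) = (-18.912258, -14.775875)
θ=218°: h = r sin θ − e = -14.775875 − 3 = -17.775875
θ=218°: x = r cos θ + √(L² − h²) = -18.912258 + 284.445106 = 265.532848

θ=85°: 286.3237
θ=218°: 265.5328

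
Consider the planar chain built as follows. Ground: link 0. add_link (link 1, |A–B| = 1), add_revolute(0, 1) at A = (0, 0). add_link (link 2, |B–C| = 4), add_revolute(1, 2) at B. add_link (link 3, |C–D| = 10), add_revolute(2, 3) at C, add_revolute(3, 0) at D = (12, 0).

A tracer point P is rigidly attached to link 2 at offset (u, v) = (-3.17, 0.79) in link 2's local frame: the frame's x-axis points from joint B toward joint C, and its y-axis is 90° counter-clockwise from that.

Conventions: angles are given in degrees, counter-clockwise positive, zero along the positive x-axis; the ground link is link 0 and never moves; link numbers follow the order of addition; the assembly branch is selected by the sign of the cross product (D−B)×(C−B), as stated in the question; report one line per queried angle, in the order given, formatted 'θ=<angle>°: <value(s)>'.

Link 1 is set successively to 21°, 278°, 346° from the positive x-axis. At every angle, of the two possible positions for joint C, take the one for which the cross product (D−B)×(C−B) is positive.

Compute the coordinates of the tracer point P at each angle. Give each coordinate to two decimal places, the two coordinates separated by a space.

A=(0,0), D=(12.00,0)
θ=21°: B = A + 1.00·(cos21°, sin21°) = (0.9336, 0.3584)
θ=21°: |BD| = 11.0722
θ=21°: circle(B,4.00) ∩ circle(D,10.00): a=1.7428, h=3.6004
θ=21°:   candidates: C₊=(2.7920,3.9004) cross=39.864; C₋=(2.5590,-3.2965) cross=-39.864
θ=21°:   branch + wants cross > 0 → take C=(2.7920,3.9004) (cross=39.864)
θ=21°: ex = (C−B)/|BC| = (0.4646,0.8855); ey = (-0.8855,0.4646)
θ=21°: P = B + -3.17·ex + 0.79·ey = (-1.2388,-2.0817)
θ=278°: B = A + 1.00·(cos278°, sin278°) = (0.1392, -0.9903)
θ=278°: |BD| = 11.9021
θ=278°: circle(B,4.00) ∩ circle(D,10.00): a=2.4223, h=3.1832
θ=278°:   candidates: C₊=(2.2882,2.3834) cross=37.887; C₋=(2.8179,-3.9609) cross=-37.887
θ=278°:   branch + wants cross > 0 → take C=(2.2882,2.3834) (cross=37.887)
θ=278°: ex = (C−B)/|BC| = (0.5373,0.8434); ey = (-0.8434,0.5373)
θ=278°: P = B + -3.17·ex + 0.79·ey = (-2.2302,-3.2395)
θ=346°: B = A + 1.00·(cos346°, sin346°) = (0.9703, -0.2419)
θ=346°: |BD| = 11.0324
θ=346°: circle(B,4.00) ∩ circle(D,10.00): a=1.7092, h=3.6164
θ=346°:   candidates: C₊=(2.5998,3.4111) cross=39.898; C₋=(2.7584,-3.8200) cross=-39.898
θ=346°:   branch + wants cross > 0 → take C=(2.5998,3.4111) (cross=39.898)
θ=346°: ex = (C−B)/|BC| = (0.4074,0.9133); ey = (-0.9133,0.4074)
θ=346°: P = B + -3.17·ex + 0.79·ey = (-1.0425,-2.8151)

θ=21°: -1.24 -2.08
θ=278°: -2.23 -3.24
θ=346°: -1.04 -2.82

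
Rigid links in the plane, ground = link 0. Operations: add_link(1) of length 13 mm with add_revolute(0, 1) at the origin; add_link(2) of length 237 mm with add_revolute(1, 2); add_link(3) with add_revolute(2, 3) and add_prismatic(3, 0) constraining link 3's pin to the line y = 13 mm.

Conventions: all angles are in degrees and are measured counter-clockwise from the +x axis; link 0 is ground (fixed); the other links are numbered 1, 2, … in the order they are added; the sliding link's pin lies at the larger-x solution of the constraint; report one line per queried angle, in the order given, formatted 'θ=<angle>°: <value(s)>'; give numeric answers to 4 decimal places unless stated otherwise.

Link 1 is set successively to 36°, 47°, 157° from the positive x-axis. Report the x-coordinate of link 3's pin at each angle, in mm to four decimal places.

geometry: r = 13 mm, L = 237 mm, e = 13 mm
θ=36°: crank pin P = (r cos θ, r sin θ) = (10.517221, 7.641208)
θ=36°: h = r sin θ − e = 7.641208 − 13 = -5.358792
θ=36°: x = r cos θ + √(L² − h²) = 10.517221 + 236.939409 = 247.456630
θ=47°: crank pin P = (r cos θ, r sin θ) = (8.865979, 9.507598)
θ=47°: h = r sin θ − e = 9.507598 − 13 = -3.492402
θ=47°: x = r cos θ + √(L² − h²) = 8.865979 + 236.974267 = 245.840245
θ=157°: crank pin P = (r cos θ, r sin θ) = (-11.966563, 5.079505)
θ=157°: h = r sin θ − e = 5.079505 − 13 = -7.920495
θ=157°: x = r cos θ + √(L² − h²) = -11.966563 + 236.867612 = 224.901049

θ=36°: 247.4566
θ=47°: 245.8402
θ=157°: 224.9010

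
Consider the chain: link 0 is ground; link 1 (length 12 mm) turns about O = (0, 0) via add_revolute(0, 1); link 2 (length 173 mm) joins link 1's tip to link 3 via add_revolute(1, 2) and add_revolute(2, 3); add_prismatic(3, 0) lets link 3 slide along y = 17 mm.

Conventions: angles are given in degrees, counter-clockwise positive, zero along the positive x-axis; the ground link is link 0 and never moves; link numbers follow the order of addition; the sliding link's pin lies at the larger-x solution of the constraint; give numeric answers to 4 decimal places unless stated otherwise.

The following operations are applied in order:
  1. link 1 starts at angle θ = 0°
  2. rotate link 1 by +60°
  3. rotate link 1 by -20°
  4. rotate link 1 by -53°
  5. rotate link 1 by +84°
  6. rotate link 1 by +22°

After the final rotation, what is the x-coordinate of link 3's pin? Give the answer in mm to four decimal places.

geometry: r = 12 mm, L = 173 mm, e = 17 mm; θ starts at 0°
rotate link 1 by +60°: θ ← 0° +60° = 60°
rotate link 1 by -20°: θ ← 60° -20° = 40°
rotate link 1 by -53°: θ ← 40° -53° = -13°
rotate link 1 by +84°: θ ← -13° +84° = 71°
rotate link 1 by +22°: θ ← 71° +22° = 93°
crank pin P = (r cos θ, r sin θ) = (-0.628031, 11.983554)
h = r sin θ − e = 11.983554 − 17 = -5.016446
x = r cos θ + √(L² − h²) = -0.628031 + 172.927254 = 172.299223

172.2992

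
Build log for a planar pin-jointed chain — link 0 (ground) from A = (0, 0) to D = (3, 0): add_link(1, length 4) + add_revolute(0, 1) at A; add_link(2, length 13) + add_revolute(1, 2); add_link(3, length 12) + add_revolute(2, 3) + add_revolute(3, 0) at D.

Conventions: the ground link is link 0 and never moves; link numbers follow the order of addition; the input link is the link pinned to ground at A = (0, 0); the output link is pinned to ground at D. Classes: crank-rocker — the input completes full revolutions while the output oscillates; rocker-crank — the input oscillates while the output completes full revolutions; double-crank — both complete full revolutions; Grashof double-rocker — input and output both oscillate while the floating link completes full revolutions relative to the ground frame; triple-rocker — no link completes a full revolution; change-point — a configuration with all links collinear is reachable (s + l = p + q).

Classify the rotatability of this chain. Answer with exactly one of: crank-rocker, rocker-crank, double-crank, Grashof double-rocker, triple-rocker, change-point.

lengths: ground=3, input=4, coupler=13, output=12
sorted: s=3 (shortest), l=13 (longest), p+q=16
s + l = 16 vs p + q = 16
s + l = p + q → change-point (collinear configuration reachable)

change-point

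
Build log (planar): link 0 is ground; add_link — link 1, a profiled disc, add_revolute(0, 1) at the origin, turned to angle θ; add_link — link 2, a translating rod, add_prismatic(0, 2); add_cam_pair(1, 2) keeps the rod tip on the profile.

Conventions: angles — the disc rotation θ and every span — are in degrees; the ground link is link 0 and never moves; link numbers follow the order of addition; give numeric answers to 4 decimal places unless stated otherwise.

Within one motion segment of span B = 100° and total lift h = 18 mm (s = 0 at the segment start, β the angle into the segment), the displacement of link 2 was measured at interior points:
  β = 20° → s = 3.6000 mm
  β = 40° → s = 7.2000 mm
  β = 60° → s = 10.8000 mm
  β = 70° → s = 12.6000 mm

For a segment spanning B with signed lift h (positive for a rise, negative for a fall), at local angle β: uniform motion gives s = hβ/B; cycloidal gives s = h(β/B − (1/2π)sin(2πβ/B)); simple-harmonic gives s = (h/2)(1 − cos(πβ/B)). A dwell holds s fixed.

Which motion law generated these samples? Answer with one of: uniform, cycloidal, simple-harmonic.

candidates at β/B = r: uniform s = h·r (linear in β); cycloidal s = h·(r − sin(2πr)/(2π)); simple-harmonic s = (h/2)(1 − cos(πr))
β=20°: printed 3.6000 | uniform 3.6000, cycloidal 0.8754, simple-harmonic 1.7188
β=40°: printed 7.2000 | uniform 7.2000, cycloidal 5.5161, simple-harmonic 6.2188
β=60°: printed 10.8000 | uniform 10.8000, cycloidal 12.4839, simple-harmonic 11.7812
β=70°: printed 12.6000 | uniform 12.6000, cycloidal 15.3246, simple-harmonic 14.2901
only one law matches every sample → uniform

uniform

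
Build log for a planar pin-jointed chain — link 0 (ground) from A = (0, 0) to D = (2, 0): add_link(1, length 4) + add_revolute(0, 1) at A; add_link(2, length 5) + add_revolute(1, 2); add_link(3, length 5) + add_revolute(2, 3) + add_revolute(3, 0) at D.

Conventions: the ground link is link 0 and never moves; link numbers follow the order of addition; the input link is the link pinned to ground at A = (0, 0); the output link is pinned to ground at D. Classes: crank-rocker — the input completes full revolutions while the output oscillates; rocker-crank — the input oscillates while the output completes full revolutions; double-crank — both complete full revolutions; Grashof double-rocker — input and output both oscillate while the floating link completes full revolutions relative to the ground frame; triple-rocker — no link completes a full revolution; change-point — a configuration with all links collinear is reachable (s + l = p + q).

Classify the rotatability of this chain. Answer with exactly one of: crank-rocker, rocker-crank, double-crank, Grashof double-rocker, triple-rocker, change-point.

lengths: ground=2, input=4, coupler=5, output=5
sorted: s=2 (shortest), l=5 (longest), p+q=9
s + l = 7 vs p + q = 9
s + l < p + q (Grashof) with shortest = ground link → double-crank

double-crank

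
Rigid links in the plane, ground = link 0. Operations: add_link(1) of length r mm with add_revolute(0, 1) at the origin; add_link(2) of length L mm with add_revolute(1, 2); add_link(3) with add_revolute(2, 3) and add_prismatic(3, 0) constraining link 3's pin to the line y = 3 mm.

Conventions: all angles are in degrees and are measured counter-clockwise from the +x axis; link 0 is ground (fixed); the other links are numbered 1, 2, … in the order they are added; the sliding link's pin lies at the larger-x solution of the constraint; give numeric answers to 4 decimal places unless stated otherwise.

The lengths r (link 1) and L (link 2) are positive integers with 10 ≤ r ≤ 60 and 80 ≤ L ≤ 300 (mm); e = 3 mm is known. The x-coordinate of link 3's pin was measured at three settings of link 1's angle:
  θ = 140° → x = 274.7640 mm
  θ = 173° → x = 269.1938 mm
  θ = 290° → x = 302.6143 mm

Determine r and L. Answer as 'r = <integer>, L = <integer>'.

constraint per measurement: (x − r cos θ)² + (r sin θ − e)² = L²
subtracting the θ₁ and θ₂ equations cancels the r² and L² terms:
r = (x₁² − x₂²) / (2[(x₁cos θ₁ + e sin θ₁) − (x₂cos θ₂ + e sin θ₂)]) = 25.9999 → r = 26
L² = (x₁ − r cos θ₁)² + (r sin θ₁ − e)² = 87025.0155 → L = 295.0000 → L = 295
check at θ₃=290°: x = 302.6143 (printed 302.6143) ✓

r = 26, L = 295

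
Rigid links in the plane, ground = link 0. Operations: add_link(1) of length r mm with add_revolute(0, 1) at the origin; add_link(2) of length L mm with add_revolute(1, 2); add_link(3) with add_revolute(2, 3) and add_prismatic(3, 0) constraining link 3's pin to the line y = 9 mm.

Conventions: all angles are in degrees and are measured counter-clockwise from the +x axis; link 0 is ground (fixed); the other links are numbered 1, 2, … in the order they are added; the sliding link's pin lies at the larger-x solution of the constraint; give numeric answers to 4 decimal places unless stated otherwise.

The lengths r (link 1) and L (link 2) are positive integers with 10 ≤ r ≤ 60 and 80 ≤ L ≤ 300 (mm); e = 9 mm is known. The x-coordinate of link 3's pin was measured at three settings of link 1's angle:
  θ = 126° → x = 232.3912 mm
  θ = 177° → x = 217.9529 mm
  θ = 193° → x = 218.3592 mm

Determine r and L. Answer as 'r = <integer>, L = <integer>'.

constraint per measurement: (x − r cos θ)² + (r sin θ − e)² = L²
subtracting the θ₁ and θ₂ equations cancels the r² and L² terms:
r = (x₁² − x₂²) / (2[(x₁cos θ₁ + e sin θ₁) − (x₂cos θ₂ + e sin θ₂)]) = 36.9997 → r = 37
L² = (x₁ − r cos θ₁)² + (r sin θ₁ − e)² = 65024.9774 → L = 255.0000 → L = 255
check at θ₃=193°: x = 218.3592 (printed 218.3592) ✓

r = 37, L = 255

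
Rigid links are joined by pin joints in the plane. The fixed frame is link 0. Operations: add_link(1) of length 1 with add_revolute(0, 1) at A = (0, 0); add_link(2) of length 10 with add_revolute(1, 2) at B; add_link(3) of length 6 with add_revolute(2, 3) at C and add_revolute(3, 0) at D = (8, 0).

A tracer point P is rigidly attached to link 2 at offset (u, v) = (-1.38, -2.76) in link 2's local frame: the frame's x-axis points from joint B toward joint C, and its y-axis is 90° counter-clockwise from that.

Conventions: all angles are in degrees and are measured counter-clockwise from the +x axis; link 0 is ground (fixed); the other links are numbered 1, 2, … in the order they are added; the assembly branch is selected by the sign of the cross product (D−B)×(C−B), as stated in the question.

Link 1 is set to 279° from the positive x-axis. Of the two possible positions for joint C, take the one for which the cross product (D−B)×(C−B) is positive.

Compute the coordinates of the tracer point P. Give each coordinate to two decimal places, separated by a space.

A=(0,0), D=(8.00,0)
B = A + 1.00·(cos279°, sin279°) = (0.1564, -0.9877)
|BD| = 7.9055
circle(B,10.00) ∩ circle(D,6.00): a=8.0006, h=5.9992
  candidates: C₊=(7.3448,5.9641) cross=47.427; C₋=(8.8438,-5.9404) cross=-47.427
  branch + wants cross > 0 → take C=(7.3448,5.9641) (cross=47.427)
ex = (C−B)/|BC| = (0.7188,0.6952); ey = (-0.6952,0.7188)
P = B + -1.38·ex + -2.76·ey = (1.0831,-3.9310)

1.08 -3.93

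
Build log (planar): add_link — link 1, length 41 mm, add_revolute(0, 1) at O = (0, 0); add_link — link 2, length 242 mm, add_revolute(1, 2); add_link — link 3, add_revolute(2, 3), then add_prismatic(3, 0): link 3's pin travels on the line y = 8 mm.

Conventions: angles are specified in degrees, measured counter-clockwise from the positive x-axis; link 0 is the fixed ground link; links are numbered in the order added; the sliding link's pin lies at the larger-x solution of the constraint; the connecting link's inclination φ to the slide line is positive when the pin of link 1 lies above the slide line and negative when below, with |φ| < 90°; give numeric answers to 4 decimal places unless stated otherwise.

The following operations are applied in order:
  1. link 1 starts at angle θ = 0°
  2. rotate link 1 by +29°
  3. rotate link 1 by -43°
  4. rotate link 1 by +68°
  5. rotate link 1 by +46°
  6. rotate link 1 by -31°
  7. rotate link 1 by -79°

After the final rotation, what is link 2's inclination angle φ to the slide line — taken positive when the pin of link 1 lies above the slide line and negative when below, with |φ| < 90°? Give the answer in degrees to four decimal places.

geometry: r = 41 mm, L = 242 mm, e = 8 mm; θ starts at 0°
rotate link 1 by +29°: θ ← 0° +29° = 29°
rotate link 1 by -43°: θ ← 29° -43° = -14°
rotate link 1 by +68°: θ ← -14° +68° = 54°
rotate link 1 by +46°: θ ← 54° +46° = 100°
rotate link 1 by -31°: θ ← 100° -31° = 69°
rotate link 1 by -79°: θ ← 69° -79° = -10°
h = r sin θ − e = -7.119575 − 8 = -15.119575
sin φ = h / L = -15.119575 / 242 = -0.06247758
φ = arcsin(-0.06247758) = -3.582035°

-3.5820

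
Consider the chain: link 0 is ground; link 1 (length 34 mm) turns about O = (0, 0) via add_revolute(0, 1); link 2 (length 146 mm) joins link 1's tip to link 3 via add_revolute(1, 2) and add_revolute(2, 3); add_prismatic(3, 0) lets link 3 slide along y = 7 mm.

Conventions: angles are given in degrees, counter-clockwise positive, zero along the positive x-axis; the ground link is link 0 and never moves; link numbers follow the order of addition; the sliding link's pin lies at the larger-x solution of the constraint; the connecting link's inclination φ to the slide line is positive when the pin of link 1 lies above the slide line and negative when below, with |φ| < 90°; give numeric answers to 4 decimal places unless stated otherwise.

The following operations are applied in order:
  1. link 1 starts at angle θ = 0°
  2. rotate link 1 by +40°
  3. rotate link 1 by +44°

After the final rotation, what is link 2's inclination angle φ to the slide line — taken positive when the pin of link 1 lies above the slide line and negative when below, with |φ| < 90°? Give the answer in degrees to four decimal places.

geometry: r = 34 mm, L = 146 mm, e = 7 mm; θ starts at 0°
rotate link 1 by +40°: θ ← 0° +40° = 40°
rotate link 1 by +44°: θ ← 40° +44° = 84°
h = r sin θ − e = 33.813744 − 7 = 26.813744
sin φ = h / L = 26.813744 / 146 = 0.18365578
φ = arcsin(0.18365578) = 10.582772°

10.5828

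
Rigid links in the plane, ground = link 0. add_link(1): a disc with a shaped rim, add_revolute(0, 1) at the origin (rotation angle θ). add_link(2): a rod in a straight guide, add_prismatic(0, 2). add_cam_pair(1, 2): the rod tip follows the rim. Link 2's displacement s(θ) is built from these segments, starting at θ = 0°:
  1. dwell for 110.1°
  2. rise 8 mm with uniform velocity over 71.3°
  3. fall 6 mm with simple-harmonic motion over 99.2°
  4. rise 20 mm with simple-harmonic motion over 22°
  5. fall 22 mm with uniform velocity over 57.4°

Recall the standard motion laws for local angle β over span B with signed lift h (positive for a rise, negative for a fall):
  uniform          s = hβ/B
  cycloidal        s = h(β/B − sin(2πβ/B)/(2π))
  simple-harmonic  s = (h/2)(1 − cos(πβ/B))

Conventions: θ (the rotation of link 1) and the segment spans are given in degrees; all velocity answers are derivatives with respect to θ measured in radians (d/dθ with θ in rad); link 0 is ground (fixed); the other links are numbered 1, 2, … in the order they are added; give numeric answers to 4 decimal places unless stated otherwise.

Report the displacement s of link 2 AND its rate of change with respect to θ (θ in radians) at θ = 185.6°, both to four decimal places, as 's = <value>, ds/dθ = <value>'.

segment 1 (0° to 110.1°, dwell): s unchanged at 0.0000
segment 2 (110.1° to 181.4°, uniform, h = 8) is passed completely: s = 0.0000 + (8) = 8.0000
θ = 185.6° falls in segment 3 (181.4° to 280.6°, simple-harmonic, h = -6): β = 185.6 − 181.4 = 4.2°, B = 99.2°; Δs = -6/2·(1 − cos(π·0.0423)) = -0.0265; s = 8.0000 − 0.0265 = 7.9735
velocity in seg [181.4°–280.6°] (simple-harmonic), θ in radians: β = 4.2° = 0.0733 rad, B = 99.2° = 1.7314 rad; ds/dθ = (πh/(2B)) sin(πβ/B) = (π·(-6)/(2·1.7314)) sin(π·0.0423) = -0.721919 mm/rad

s = 7.9735, ds/dθ = -0.7219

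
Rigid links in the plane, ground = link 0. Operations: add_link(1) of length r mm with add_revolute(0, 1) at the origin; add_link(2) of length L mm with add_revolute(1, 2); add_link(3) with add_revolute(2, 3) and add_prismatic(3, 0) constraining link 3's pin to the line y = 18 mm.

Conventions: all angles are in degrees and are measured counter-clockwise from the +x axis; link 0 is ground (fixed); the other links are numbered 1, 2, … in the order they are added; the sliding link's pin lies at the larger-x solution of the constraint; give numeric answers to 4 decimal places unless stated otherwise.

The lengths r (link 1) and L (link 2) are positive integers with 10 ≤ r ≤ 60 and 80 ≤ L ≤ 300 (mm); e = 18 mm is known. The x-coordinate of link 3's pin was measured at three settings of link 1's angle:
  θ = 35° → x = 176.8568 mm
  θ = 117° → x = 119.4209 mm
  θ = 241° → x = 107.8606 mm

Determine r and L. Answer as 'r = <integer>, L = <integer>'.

constraint per measurement: (x − r cos θ)² + (r sin θ − e)² = L²
subtracting the θ₁ and θ₂ equations cancels the r² and L² terms:
r = (x₁² − x₂²) / (2[(x₁cos θ₁ + e sin θ₁) − (x₂cos θ₂ + e sin θ₂)]) = 44.0000 → r = 44
L² = (x₁ − r cos θ₁)² + (r sin θ₁ − e)² = 19880.9930 → L = 141.0000 → L = 141
check at θ₃=241°: x = 107.8606 (printed 107.8606) ✓

r = 44, L = 141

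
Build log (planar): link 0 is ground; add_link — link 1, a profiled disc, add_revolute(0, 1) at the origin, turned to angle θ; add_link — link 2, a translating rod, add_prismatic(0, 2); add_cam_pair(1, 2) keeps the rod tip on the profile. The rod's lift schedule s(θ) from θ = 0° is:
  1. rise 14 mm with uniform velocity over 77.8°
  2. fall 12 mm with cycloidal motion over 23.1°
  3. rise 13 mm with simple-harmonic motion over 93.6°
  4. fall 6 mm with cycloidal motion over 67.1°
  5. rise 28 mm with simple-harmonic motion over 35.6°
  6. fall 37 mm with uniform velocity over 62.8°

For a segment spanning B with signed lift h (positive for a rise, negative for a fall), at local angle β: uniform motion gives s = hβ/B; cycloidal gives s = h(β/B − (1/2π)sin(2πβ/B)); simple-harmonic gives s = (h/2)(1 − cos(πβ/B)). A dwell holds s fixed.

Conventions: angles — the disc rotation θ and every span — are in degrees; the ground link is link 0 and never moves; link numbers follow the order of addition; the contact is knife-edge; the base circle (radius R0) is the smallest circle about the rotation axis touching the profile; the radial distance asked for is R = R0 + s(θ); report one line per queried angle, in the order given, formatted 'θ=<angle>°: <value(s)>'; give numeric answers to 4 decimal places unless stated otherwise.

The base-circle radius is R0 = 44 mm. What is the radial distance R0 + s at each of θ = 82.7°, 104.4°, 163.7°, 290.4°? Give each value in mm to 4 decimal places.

seg 1 [0°–77.8°] uniform, h=14: full span → s += 14 → s = 14.0000
seg 2 [77.8°–100.9°] cycloidal, h=-12: θ=82.7° here. β=4.9, B=23.1. -12·(0.2121 − sin(2π·0.2121)/(2π)) = -0.6894 → s = 13.3106
seg 2 [77.8°–100.9°] cycloidal, h=-12: full span → s += -12 → s = 2.0000
seg 3 [100.9°–194.5°] simple-harmonic, h=13: θ=104.4° here. β=3.5, B=93.6. 13/2·(1 − cos(π·0.0374)) = 0.0448 → s = 2.0448
seg 3 [100.9°–194.5°] simple-harmonic, h=13: θ=163.7° here. β=62.8, B=93.6. 13/2·(1 − cos(π·0.6709)) = 9.8253 → s = 11.8253
seg 3 [100.9°–194.5°] simple-harmonic, h=13: full span → s += 13 → s = 15.0000
seg 4 [194.5°–261.6°] cycloidal, h=-6: full span → s += -6 → s = 9.0000
seg 5 [261.6°–297.2°] simple-harmonic, h=28: θ=290.4° here. β=28.8, B=35.6. 28/2·(1 − cos(π·0.8090)) = 25.5541 → s = 34.5541
θ=82.7°: R = R0 + s = 44 + 13.3106 = 57.3106
θ=104.4°: R = R0 + s = 44 + 2.0448 = 46.0448
θ=163.7°: R = R0 + s = 44 + 11.8253 = 55.8253
θ=290.4°: R = R0 + s = 44 + 34.5541 = 78.5541

θ=82.7°: 57.3106
θ=104.4°: 46.0448
θ=163.7°: 55.8253
θ=290.4°: 78.5541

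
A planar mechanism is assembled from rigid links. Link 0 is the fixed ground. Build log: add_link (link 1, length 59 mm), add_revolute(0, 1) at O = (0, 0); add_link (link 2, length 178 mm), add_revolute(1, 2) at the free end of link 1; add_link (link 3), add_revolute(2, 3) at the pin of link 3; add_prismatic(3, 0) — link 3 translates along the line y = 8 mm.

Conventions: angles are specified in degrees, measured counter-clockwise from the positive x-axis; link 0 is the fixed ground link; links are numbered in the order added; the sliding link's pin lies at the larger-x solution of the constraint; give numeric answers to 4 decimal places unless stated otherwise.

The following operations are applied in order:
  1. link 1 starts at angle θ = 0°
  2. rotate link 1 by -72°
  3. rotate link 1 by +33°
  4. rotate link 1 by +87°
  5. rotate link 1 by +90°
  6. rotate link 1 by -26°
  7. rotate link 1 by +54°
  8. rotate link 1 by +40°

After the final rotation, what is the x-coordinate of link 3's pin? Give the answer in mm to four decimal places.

geometry: r = 59 mm, L = 178 mm, e = 8 mm; θ starts at 0°
rotate link 1 by -72°: θ ← 0° -72° = -72°
rotate link 1 by +33°: θ ← -72° +33° = -39°
rotate link 1 by +87°: θ ← -39° +87° = 48°
rotate link 1 by +90°: θ ← 48° +90° = 138°
rotate link 1 by -26°: θ ← 138° -26° = 112°
rotate link 1 by +54°: θ ← 112° +54° = 166°
rotate link 1 by +40°: θ ← 166° +40° = 206°
crank pin P = (r cos θ, r sin θ) = (-53.028849, -25.863898)
h = r sin θ − e = -25.863898 − 8 = -33.863898
x = r cos θ + √(L² − h²) = -53.028849 + 174.749067 = 121.720218

121.7202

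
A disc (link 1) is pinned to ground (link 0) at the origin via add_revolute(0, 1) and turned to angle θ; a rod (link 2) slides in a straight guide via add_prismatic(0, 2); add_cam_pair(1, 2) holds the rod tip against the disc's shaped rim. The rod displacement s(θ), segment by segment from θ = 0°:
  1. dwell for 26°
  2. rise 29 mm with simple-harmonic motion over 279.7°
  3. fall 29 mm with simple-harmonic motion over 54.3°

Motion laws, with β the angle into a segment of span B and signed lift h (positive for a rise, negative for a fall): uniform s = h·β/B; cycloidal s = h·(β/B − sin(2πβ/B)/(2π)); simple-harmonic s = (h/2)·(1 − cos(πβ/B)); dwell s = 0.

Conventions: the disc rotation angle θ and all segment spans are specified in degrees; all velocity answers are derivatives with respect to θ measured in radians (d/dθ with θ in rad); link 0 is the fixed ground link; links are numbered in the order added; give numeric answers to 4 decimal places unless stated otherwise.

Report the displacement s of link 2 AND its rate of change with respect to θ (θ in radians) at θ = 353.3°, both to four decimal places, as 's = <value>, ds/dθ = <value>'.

segment 1 (0° to 26°, dwell): s unchanged at 0.0000
segment 2 (26° to 305.7°, simple-harmonic, h = 29) is passed completely: s = 0.0000 + (29) = 29.0000
θ = 353.3° falls in segment 3 (305.7° to 360°, simple-harmonic, h = -29): β = 353.3 − 305.7 = 47.6°, B = 54.3°; Δs = -29/2·(1 − cos(π·0.8766)) = -27.9242; s = 29.0000 − 27.9242 = 1.0758
velocity in seg [305.7°–360°] (simple-harmonic), θ in radians: β = 47.6° = 0.8308 rad, B = 54.3° = 0.9477 rad; ds/dθ = (πh/(2B)) sin(πβ/B) = (π·(-29)/(2·0.9477)) sin(π·0.8766) = -18.169132 mm/rad

s = 1.0758, ds/dθ = -18.1691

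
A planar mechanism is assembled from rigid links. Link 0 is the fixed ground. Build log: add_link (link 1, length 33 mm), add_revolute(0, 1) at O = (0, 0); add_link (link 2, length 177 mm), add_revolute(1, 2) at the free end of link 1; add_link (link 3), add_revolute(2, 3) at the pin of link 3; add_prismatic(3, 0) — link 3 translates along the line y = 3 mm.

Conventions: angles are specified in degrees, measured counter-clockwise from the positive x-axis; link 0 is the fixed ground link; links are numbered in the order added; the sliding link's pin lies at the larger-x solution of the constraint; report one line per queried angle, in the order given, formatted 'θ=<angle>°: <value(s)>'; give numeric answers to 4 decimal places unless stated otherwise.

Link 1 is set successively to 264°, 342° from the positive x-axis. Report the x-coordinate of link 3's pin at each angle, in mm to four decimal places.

geometry: r = 33 mm, L = 177 mm, e = 3 mm
θ=264°: crank pin P = (r cos θ, r sin θ) = (-3.449439, -32.819223)
θ=264°: h = r sin θ − e = -32.819223 − 3 = -35.819223
θ=264°: x = r cos θ + √(L² − h²) = -3.449439 + 173.337772 = 169.888333
θ=342°: crank pin P = (r cos θ, r sin θ) = (31.384865, -10.197561)
θ=342°: h = r sin θ − e = -10.197561 − 3 = -13.197561
θ=342°: x = r cos θ + √(L² − h²) = 31.384865 + 176.507293 = 207.892158

θ=264°: 169.8883
θ=342°: 207.8922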